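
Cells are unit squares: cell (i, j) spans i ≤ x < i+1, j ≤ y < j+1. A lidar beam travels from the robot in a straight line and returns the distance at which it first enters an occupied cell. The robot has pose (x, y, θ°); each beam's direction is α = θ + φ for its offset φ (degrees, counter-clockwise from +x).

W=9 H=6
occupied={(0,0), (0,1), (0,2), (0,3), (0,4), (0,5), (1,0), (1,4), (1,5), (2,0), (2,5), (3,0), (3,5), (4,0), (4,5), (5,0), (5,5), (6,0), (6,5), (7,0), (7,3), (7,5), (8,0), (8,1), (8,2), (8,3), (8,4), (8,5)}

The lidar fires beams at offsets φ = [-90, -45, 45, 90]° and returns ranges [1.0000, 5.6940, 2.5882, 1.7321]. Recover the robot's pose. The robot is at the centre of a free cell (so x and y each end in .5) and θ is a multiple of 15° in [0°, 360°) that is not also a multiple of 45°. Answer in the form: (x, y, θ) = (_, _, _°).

Enumerate (i+0.5, j+0.5, θ) over the 26 free cells and 16 admissible headings. For each, cast all 4 beams and compare to the given ranges.
  (4.5, 1.5, 285°): beam 1 = 1.9319 ≠ 1.0000 ✗
  (5.5, 2.5, 15°): beam 1 = 1.5529 ≠ 1.0000 ✗
  (2.5, 4.5, 120°): beam 2 = 0.5176 ≠ 5.6940 ✗
  (4.5, 4.5, 345°): beam 1 = 3.6235 ≠ 1.0000 ✗
  …
  (2.5, 1.5, 60°): r_1=1.0000, r_2=5.6940, r_3=2.5882, r_4=1.7321 — all match ✓
Only this pose fits every beam.

(x, y, θ) = (2.5, 1.5, 60°)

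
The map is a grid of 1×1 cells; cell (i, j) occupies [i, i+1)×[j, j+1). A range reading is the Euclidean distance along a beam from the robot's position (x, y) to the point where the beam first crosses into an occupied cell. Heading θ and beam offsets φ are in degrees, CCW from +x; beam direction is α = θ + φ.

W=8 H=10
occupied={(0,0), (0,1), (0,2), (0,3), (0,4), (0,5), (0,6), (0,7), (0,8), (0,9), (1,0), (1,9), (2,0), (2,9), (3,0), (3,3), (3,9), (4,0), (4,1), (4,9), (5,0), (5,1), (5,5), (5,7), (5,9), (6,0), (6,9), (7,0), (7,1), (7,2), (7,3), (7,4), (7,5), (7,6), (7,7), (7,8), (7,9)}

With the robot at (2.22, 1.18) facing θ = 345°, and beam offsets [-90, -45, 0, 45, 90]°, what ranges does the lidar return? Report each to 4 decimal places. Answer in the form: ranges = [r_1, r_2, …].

beam 1: φ=-90°, α=255°
  cosα=-0.2588 sinα=-0.9659 | (2,1) | tMaxX 0.8500 tMaxY 0.1863 | tΔX 3.8637 tΔY 1.0353
    t=0.1863 [y] (2,0) — stop
  → r_1 = 0.1863
beam 2: φ=-45°, α=300°
  cosα=0.5000 sinα=-0.8660 | (2,1) | tMaxX 1.5600 tMaxY 0.2078 | tΔX 2.0000 tΔY 1.1547
    t=0.2078 [y] (2,0) — stop
  → r_2 = 0.2078
beam 3: φ=0°, α=345°
  cosα=0.9659 sinα=-0.2588 | (2,1) | tMaxX 0.8075 tMaxY 0.6955 | tΔX 1.0353 tΔY 3.8637
    t=0.6955 [y] (2,0) — stop
  → r_3 = 0.6955
beam 4: φ=45°, α=30°
  cosα=0.8660 sinα=0.5000 | (2,1) | tMaxX 0.9007 tMaxY 1.6400 | tΔX 1.1547 tΔY 2.0000
    t=0.9007 [x] (3,1)
    t=1.6400 [y] (3,2)
    t=2.0554 [x] (4,2)
    t=3.2101 [x] (5,2)
    t=3.6400 [y] (5,3)
    t=4.3648 [x] (6,3)
    t=5.5195 [x] (7,3) — stop
  → r_4 = 5.5195
beam 5: φ=90°, α=75°
  cosα=0.2588 sinα=0.9659 | (2,1) | tMaxX 3.0137 tMaxY 0.8489 | tΔX 3.8637 tΔY 1.0353
    t=0.8489 [y] (2,2)
    t=1.8842 [y] (2,3)
    t=2.9195 [y] (2,4)
    t=3.0137 [x] (3,4)
    t=3.9548 [y] (3,5)
    t=4.9900 [y] (3,6)
    t=6.0253 [y] (3,7)
    t=6.8774 [x] (4,7)
    t=7.0606 [y] (4,8)
    t=8.0959 [y] (4,9) — stop
  → r_5 = 8.0959

ranges = [0.1863, 0.2078, 0.6955, 5.5195, 8.0959]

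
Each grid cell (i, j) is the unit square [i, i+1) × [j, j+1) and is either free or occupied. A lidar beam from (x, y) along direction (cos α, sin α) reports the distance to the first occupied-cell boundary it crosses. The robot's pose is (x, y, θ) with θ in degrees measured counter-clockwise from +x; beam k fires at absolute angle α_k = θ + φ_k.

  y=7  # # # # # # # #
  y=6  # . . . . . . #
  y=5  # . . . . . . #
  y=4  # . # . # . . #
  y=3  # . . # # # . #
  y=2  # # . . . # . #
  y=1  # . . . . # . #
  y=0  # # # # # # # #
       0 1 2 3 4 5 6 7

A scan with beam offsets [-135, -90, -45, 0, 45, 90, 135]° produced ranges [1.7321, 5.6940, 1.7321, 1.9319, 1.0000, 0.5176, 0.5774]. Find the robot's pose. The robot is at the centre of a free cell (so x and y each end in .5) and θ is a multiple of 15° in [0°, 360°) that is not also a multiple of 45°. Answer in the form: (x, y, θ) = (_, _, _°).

Enumerate (i+0.5, j+0.5, θ) over the 28 free cells and 16 admissible headings. For each, cast all 7 beams and compare to the given ranges.
  (3.5, 2.5, 120°): beam 1 = 1.5529 ≠ 1.7321 ✗
  (3.5, 5.5, 345°): beam 1 = 1.0000 ≠ 1.7321 ✗
  (2.5, 1.5, 105°): beam 1 = 1.0000 ≠ 1.7321 ✗
  (4.5, 6.5, 240°): beam 1 = 0.5176 ≠ 1.7321 ✗
  (1.5, 6.5, 105°): beam 1 = 3.0000 ≠ 1.7321 ✗
  …
  (6.5, 5.5, 255°): r_1=1.7321, r_2=5.6940, r_3=1.7321, r_4=1.9319, r_5=1.0000, r_6=0.5176, r_7=0.5774 — all match ✓
No second candidate reproduces the full scan.

(x, y, θ) = (6.5, 5.5, 255°)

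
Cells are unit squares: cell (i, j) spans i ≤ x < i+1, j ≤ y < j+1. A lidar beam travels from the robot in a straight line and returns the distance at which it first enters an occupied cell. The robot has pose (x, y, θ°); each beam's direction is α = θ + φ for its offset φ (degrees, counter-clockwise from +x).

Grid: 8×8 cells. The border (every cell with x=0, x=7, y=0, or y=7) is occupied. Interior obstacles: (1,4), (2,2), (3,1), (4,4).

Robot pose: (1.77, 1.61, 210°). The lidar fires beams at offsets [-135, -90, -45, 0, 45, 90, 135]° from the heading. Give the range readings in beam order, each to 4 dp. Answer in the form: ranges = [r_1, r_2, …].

ranges = [0.8887, 1.5400, 0.7972, 0.8891, 0.6315, 0.7044, 1.2734]

beam 1: φ=-135°, α=75°
  d=(0.2588,0.9659)  start (1,1)  tX=0.8887 tY=0.4038  stride 1/|dx|=3.8637 1/|dy|=1.0353
    cross y-line → (1,2), t=0.4038
    cross x-line → (2,2), t=0.8887 (wall)
  → r_1 = 0.8887
beam 2: φ=-90°, α=120°
  d=(-0.5000,0.8660)  start (1,1)  tX=1.5400 tY=0.4503  stride 1/|dx|=2.0000 1/|dy|=1.1547
    cross y-line → (1,2), t=0.4503
    cross x-line → (0,2), t=1.5400 (wall)
  → r_2 = 1.5400
beam 3: φ=-45°, α=165°
  d=(-0.9659,0.2588)  start (1,1)  tX=0.7972 tY=1.5068  stride 1/|dx|=1.0353 1/|dy|=3.8637
    cross x-line → (0,1), t=0.7972 (wall)
  → r_3 = 0.7972
beam 4: φ=0°, α=210°
  d=(-0.8660,-0.5000)  start (1,1)  tX=0.8891 tY=1.2200  stride 1/|dx|=1.1547 1/|dy|=2.0000
    cross x-line → (0,1), t=0.8891 (wall)
  → r_4 = 0.8891
beam 5: φ=45°, α=255°
  d=(-0.2588,-0.9659)  start (1,1)  tX=2.9751 tY=0.6315  stride 1/|dx|=3.8637 1/|dy|=1.0353
    cross y-line → (1,0), t=0.6315 (wall)
  → r_5 = 0.6315
beam 6: φ=90°, α=300°
  d=(0.5000,-0.8660)  start (1,1)  tX=0.4600 tY=0.7044  stride 1/|dx|=2.0000 1/|dy|=1.1547
    cross x-line → (2,1), t=0.4600
    cross y-line → (2,0), t=0.7044 (wall)
  → r_6 = 0.7044
beam 7: φ=135°, α=345°
  d=(0.9659,-0.2588)  start (1,1)  tX=0.2381 tY=2.3569  stride 1/|dx|=1.0353 1/|dy|=3.8637
    cross x-line → (2,1), t=0.2381
    cross x-line → (3,1), t=1.2734 (wall)
  → r_7 = 1.2734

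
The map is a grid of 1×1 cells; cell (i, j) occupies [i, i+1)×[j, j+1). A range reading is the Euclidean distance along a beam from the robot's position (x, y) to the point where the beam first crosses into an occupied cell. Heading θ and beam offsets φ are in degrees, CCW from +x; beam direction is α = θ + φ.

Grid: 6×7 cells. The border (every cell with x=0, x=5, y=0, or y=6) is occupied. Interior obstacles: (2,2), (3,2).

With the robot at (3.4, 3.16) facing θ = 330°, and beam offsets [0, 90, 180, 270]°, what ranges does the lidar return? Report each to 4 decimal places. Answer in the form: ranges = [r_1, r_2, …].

ranges = [0.3200, 3.2000, 2.7713, 0.1848]

beam 1: φ=0°, α=330°
  cosα=0.8660 sinα=-0.5000 | (3,3) | tMaxX 0.6928 tMaxY 0.3200 | tΔX 1.1547 tΔY 2.0000
    t=0.3200 [y] (3,2) — stop
  → r_1 = 0.3200
beam 2: φ=90°, α=60°
  cosα=0.5000 sinα=0.8660 | (3,3) | tMaxX 1.2000 tMaxY 0.9699 | tΔX 2.0000 tΔY 1.1547
    t=0.9699 [y] (3,4)
    t=1.2000 [x] (4,4)
    t=2.1246 [y] (4,5)
    t=3.2000 [x] (5,5) — stop
  → r_2 = 3.2000
beam 3: φ=180°, α=150°
  cosα=-0.8660 sinα=0.5000 | (3,3) | tMaxX 0.4619 tMaxY 1.6800 | tΔX 1.1547 tΔY 2.0000
    t=0.4619 [x] (2,3)
    t=1.6166 [x] (1,3)
    t=1.6800 [y] (1,4)
    t=2.7713 [x] (0,4) — stop
  → r_3 = 2.7713
beam 4: φ=270°, α=240°
  cosα=-0.5000 sinα=-0.8660 | (3,3) | tMaxX 0.8000 tMaxY 0.1848 | tΔX 2.0000 tΔY 1.1547
    t=0.1848 [y] (3,2) — stop
  → r_4 = 0.1848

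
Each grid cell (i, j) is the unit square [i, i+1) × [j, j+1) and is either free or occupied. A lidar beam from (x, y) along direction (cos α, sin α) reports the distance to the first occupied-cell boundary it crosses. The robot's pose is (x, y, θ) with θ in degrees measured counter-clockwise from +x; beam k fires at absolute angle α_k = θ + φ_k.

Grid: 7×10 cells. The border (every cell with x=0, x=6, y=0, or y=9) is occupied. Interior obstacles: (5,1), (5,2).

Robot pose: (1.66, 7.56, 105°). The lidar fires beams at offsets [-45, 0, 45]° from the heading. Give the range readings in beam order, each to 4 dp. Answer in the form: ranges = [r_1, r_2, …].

ranges = [1.6628, 1.4908, 0.7621]

beam 1: φ=-45°, α=60°
  dir = (cos 60°, sin 60°) = (0.5000, 0.8660); from cell (1,7)
  next x-line at t=0.6800, next y-line at t=0.5081; Δt_x=2.0000, Δt_y=1.1547
    y: enter (1,8) at t=0.5081
    x: enter (2,8) at t=0.6800
    y: enter (2,9) at t=1.6628 ← occupied
  → r_1 = 1.6628
beam 2: φ=0°, α=105°
  dir = (cos 105°, sin 105°) = (-0.2588, 0.9659); from cell (1,7)
  next x-line at t=2.5500, next y-line at t=0.4555; Δt_x=3.8637, Δt_y=1.0353
    y: enter (1,8) at t=0.4555
    y: enter (1,9) at t=1.4908 ← occupied
  → r_2 = 1.4908
beam 3: φ=45°, α=150°
  dir = (cos 150°, sin 150°) = (-0.8660, 0.5000); from cell (1,7)
  next x-line at t=0.7621, next y-line at t=0.8800; Δt_x=1.1547, Δt_y=2.0000
    x: enter (0,7) at t=0.7621 ← occupied
  → r_3 = 0.7621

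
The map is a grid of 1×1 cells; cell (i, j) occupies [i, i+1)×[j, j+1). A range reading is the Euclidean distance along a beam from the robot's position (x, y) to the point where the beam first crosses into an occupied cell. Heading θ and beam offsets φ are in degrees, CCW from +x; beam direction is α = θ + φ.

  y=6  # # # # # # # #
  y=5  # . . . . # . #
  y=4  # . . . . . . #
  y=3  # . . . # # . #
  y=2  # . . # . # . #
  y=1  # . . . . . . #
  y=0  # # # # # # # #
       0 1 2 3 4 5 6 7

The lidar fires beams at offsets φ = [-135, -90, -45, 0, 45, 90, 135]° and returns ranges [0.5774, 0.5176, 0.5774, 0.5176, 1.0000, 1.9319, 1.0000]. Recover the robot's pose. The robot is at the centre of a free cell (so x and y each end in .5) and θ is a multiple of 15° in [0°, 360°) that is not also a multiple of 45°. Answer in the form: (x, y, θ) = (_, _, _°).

(x, y, θ) = (6.5, 1.5, 15°)

The pose lattice has 25·16 = 400 candidates. Test each by forward raycasting.
  (1.5, 2.5, 330°): beam 1 = 0.5176 ≠ 0.5774 ✗
  (5.5, 1.5, 105°): beam 1 = 1.0000 ≠ 0.5774 ✗
  (2.5, 4.5, 105°): beam 1 = 1.7321 ≠ 0.5774 ✗
  …
  (6.5, 1.5, 15°): r_1=0.5774, r_2=0.5176, r_3=0.5774, r_4=0.5176, r_5=1.0000, r_6=1.9319, r_7=1.0000 — all match ✓
Unique over the lattice → pose = (6.5, 1.5, 15°).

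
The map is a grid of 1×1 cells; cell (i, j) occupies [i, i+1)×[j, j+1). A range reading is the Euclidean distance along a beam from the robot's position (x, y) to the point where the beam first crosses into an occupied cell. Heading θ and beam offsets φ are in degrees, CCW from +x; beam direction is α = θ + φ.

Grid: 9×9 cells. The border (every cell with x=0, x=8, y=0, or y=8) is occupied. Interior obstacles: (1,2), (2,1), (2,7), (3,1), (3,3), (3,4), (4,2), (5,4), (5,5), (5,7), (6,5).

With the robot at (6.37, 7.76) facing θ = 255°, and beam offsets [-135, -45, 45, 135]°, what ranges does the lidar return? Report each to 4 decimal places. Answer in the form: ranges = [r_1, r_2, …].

beam 1: φ=-135°, α=120°
  direction (-0.5000, 0.8660); cell (6,7); t to first gridline: x 0.7400, y 0.2771 (then +2.0000 / +1.1547)
    (6,8) via y @ 0.2771  # hit
  → r_1 = 0.2771
beam 2: φ=-45°, α=210°
  direction (-0.8660, -0.5000); cell (6,7); t to first gridline: x 0.4272, y 1.5200 (then +1.1547 / +2.0000)
    (5,7) via x @ 0.4272  # hit
  → r_2 = 0.4272
beam 3: φ=45°, α=300°
  direction (0.5000, -0.8660); cell (6,7); t to first gridline: x 1.2600, y 0.8776 (then +2.0000 / +1.1547)
    (6,6) via y @ 0.8776
    (7,6) via x @ 1.2600
    (7,5) via y @ 2.0323
    (7,4) via y @ 3.1870
    (8,4) via x @ 3.2600  # hit
  → r_3 = 3.2600
beam 4: φ=135°, α=30°
  direction (0.8660, 0.5000); cell (6,7); t to first gridline: x 0.7275, y 0.4800 (then +1.1547 / +2.0000)
    (6,8) via y @ 0.4800  # hit
  → r_4 = 0.4800

ranges = [0.2771, 0.4272, 3.2600, 0.4800]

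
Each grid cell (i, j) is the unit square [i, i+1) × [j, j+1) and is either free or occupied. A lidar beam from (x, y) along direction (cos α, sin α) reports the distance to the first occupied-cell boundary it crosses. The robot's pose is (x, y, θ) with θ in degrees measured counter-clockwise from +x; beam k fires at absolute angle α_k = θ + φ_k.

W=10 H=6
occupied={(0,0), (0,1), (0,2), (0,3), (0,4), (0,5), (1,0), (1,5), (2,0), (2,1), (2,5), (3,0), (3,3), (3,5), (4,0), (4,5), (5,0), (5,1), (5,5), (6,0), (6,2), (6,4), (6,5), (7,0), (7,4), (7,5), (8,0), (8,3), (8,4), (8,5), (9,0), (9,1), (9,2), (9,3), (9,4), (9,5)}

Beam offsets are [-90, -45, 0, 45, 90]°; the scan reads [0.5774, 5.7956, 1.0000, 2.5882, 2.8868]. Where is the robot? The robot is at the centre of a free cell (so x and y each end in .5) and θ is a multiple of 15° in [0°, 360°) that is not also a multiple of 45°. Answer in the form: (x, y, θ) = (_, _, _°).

(x, y, θ) = (7.5, 3.5, 210°)

Candidates: 24 free-cell centres × 16 headings = 384 poses. Raycast each; keep the one whose scan matches to 4 dp.
  (1.5, 1.5, 60°): beam 2 = 0.5176 ≠ 5.7956 ✗
  (7.5, 2.5, 300°): beam 2 = 1.5529 ≠ 5.7956 ✗
  (4.5, 4.5, 285°): beam 1 = 3.6235 ≠ 0.5774 ✗
  …
  (7.5, 3.5, 210°): r_1=0.5774, r_2=5.7956, r_3=1.0000, r_4=2.5882, r_5=2.8868 — all match ✓
Only this pose fits every beam.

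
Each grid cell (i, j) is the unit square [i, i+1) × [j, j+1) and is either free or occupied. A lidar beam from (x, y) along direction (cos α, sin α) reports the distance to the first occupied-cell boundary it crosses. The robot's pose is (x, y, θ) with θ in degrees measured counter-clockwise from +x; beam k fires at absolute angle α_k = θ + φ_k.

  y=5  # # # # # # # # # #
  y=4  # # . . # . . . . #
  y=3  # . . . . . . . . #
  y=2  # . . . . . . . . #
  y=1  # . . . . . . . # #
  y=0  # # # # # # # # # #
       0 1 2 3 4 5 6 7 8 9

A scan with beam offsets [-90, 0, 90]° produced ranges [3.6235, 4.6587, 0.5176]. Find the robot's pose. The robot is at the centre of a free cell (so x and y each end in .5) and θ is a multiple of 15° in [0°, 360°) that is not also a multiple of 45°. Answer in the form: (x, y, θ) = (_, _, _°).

(x, y, θ) = (5.5, 1.5, 165°)

Enumerate (i+0.5, j+0.5, θ) over the 29 free cells and 16 admissible headings. For each, cast all 3 beams and compare to the given ranges.
  (2.5, 2.5, 165°): beam 1 = 2.5882 ≠ 3.6235 ✗
  (2.5, 3.5, 300°): beam 1 = 1.7321 ≠ 3.6235 ✗
  (8.5, 3.5, 165°): beam 1 = 1.5529 ≠ 3.6235 ✗
  (6.5, 2.5, 120°): beam 1 = 2.8868 ≠ 3.6235 ✗
  (2.5, 4.5, 330°): beam 1 = 3.0000 ≠ 3.6235 ✗
  …
  (5.5, 1.5, 165°): r_1=3.6235, r_2=4.6587, r_3=0.5176 — all match ✓
Only this pose fits every beam.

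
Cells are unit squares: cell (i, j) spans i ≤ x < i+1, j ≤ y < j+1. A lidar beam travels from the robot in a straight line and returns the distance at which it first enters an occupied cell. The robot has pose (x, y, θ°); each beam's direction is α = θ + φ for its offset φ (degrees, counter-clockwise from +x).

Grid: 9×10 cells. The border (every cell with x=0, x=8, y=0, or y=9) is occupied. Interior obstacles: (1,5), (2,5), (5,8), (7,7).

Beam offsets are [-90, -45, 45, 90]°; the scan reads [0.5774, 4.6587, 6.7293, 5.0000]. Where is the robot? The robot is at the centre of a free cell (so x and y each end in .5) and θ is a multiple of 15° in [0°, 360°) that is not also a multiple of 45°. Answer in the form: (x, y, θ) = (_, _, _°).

(x, y, θ) = (5.5, 7.5, 210°)

Enumerate (i+0.5, j+0.5, θ) over the 52 free cells and 16 admissible headings. For each, cast all 4 beams and compare to the given ranges.
  (7.5, 3.5, 240°): beam 1 = 7.5056 ≠ 0.5774 ✗
  (6.5, 1.5, 195°): beam 1 = 7.7646 ≠ 0.5774 ✗
  (3.5, 4.5, 195°): beam 1 = 4.6587 ≠ 0.5774 ✗
  …
  (5.5, 7.5, 210°): r_1=0.5774, r_2=4.6587, r_3=6.7293, r_4=5.0000 — all match ✓
Only this pose fits every beam.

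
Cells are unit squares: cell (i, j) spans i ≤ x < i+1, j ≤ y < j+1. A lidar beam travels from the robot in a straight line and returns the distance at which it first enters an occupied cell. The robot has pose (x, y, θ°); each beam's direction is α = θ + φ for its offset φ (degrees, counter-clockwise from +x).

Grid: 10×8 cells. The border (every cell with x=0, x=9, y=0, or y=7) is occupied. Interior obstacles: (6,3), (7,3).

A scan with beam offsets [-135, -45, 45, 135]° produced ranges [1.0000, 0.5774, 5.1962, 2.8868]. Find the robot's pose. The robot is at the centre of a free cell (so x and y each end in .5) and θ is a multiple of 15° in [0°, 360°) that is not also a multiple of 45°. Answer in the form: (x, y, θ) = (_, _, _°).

(x, y, θ) = (5.5, 6.5, 165°)

The pose lattice has 46·16 = 736 candidates. Test each by forward raycasting.
  (3.5, 6.5, 75°): beam 1 = 6.3509 ≠ 1.0000 ✗
  (2.5, 6.5, 75°): beam 1 = 6.3509 ≠ 1.0000 ✗
  (4.5, 4.5, 30°): beam 1 = 3.6235 ≠ 1.0000 ✗
  (1.5, 6.5, 30°): beam 1 = 1.9319 ≠ 1.0000 ✗
  (6.5, 1.5, 60°): beam 1 = 0.5176 ≠ 1.0000 ✗
  …
  (5.5, 6.5, 165°): r_1=1.0000, r_2=0.5774, r_3=5.1962, r_4=2.8868 — all match ✓
No second candidate reproduces the full scan.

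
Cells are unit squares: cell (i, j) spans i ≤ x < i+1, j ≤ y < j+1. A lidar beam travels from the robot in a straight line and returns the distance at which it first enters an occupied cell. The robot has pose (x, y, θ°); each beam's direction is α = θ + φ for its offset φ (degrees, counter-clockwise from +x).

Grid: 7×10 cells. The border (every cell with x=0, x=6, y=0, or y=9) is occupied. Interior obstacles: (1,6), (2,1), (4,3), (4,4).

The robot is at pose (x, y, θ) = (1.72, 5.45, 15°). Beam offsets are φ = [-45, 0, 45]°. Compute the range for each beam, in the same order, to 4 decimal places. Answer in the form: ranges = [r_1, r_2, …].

beam 1: φ=-45°, α=330°
  d=(0.8660,-0.5000)  start (1,5)  tX=0.3233 tY=0.9000  stride 1/|dx|=1.1547 1/|dy|=2.0000
    cross x-line → (2,5), t=0.3233
    cross y-line → (2,4), t=0.9000
    cross x-line → (3,4), t=1.4780
    cross x-line → (4,4), t=2.6327 (wall)
  → r_1 = 2.6327
beam 2: φ=0°, α=15°
  d=(0.9659,0.2588)  start (1,5)  tX=0.2899 tY=2.1250  stride 1/|dx|=1.0353 1/|dy|=3.8637
    cross x-line → (2,5), t=0.2899
    cross x-line → (3,5), t=1.3252
    cross y-line → (3,6), t=2.1250
    cross x-line → (4,6), t=2.3604
    cross x-line → (5,6), t=3.3957
    cross x-line → (6,6), t=4.4310 (wall)
  → r_2 = 4.4310
beam 3: φ=45°, α=60°
  d=(0.5000,0.8660)  start (1,5)  tX=0.5600 tY=0.6351  stride 1/|dx|=2.0000 1/|dy|=1.1547
    cross x-line → (2,5), t=0.5600
    cross y-line → (2,6), t=0.6351
    cross y-line → (2,7), t=1.7898
    cross x-line → (3,7), t=2.5600
    cross y-line → (3,8), t=2.9445
    cross y-line → (3,9), t=4.0992 (wall)
  → r_3 = 4.0992

ranges = [2.6327, 4.4310, 4.0992]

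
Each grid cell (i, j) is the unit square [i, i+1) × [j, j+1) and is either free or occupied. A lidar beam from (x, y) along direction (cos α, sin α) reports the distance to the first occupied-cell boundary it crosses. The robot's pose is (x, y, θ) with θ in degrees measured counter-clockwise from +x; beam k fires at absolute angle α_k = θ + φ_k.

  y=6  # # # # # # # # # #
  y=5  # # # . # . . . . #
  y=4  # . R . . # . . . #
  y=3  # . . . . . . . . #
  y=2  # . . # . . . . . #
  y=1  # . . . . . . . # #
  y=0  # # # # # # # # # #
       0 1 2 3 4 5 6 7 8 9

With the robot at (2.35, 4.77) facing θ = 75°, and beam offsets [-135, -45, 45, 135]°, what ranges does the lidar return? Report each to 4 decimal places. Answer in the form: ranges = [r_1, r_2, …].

beam 1: φ=-135°, α=300°
  direction (0.5000, -0.8660); cell (2,4); t to first gridline: x 1.3000, y 0.8891 (then +2.0000 / +1.1547)
    (2,3) via y @ 0.8891
    (3,3) via x @ 1.3000
    (3,2) via y @ 2.0438  # hit
  → r_1 = 2.0438
beam 2: φ=-45°, α=30°
  direction (0.8660, 0.5000); cell (2,4); t to first gridline: x 0.7506, y 0.4600 (then +1.1547 / +2.0000)
    (2,5) via y @ 0.4600  # hit
  → r_2 = 0.4600
beam 3: φ=45°, α=120°
  direction (-0.5000, 0.8660); cell (2,4); t to first gridline: x 0.7000, y 0.2656 (then +2.0000 / +1.1547)
    (2,5) via y @ 0.2656  # hit
  → r_3 = 0.2656
beam 4: φ=135°, α=210°
  direction (-0.8660, -0.5000); cell (2,4); t to first gridline: x 0.4041, y 1.5400 (then +1.1547 / +2.0000)
    (1,4) via x @ 0.4041
    (1,3) via y @ 1.5400
    (0,3) via x @ 1.5588  # hit
  → r_4 = 1.5588

ranges = [2.0438, 0.4600, 0.2656, 1.5588]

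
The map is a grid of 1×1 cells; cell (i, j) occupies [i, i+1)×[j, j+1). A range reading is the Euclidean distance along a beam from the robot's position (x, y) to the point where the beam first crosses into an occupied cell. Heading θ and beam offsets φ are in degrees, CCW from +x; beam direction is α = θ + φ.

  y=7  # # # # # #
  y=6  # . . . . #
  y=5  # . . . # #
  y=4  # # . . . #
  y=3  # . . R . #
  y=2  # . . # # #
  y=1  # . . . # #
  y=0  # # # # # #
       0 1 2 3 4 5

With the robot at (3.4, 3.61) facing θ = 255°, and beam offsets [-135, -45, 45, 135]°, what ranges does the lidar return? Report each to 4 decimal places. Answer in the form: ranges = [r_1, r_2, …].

ranges = [3.9144, 2.7713, 0.7044, 1.8475]

beam 1: φ=-135°, α=120°
  dir = (cos 120°, sin 120°) = (-0.5000, 0.8660); from cell (3,3)
  next x-line at t=0.8000, next y-line at t=0.4503; Δt_x=2.0000, Δt_y=1.1547
    y: enter (3,4) at t=0.4503
    x: enter (2,4) at t=0.8000
    y: enter (2,5) at t=1.6050
    y: enter (2,6) at t=2.7597
    x: enter (1,6) at t=2.8000
    y: enter (1,7) at t=3.9144 ← occupied
  → r_1 = 3.9144
beam 2: φ=-45°, α=210°
  dir = (cos 210°, sin 210°) = (-0.8660, -0.5000); from cell (3,3)
  next x-line at t=0.4619, next y-line at t=1.2200; Δt_x=1.1547, Δt_y=2.0000
    x: enter (2,3) at t=0.4619
    y: enter (2,2) at t=1.2200
    x: enter (1,2) at t=1.6166
    x: enter (0,2) at t=2.7713 ← occupied
  → r_2 = 2.7713
beam 3: φ=45°, α=300°
  dir = (cos 300°, sin 300°) = (0.5000, -0.8660); from cell (3,3)
  next x-line at t=1.2000, next y-line at t=0.7044; Δt_x=2.0000, Δt_y=1.1547
    y: enter (3,2) at t=0.7044 ← occupied
  → r_3 = 0.7044
beam 4: φ=135°, α=30°
  dir = (cos 30°, sin 30°) = (0.8660, 0.5000); from cell (3,3)
  next x-line at t=0.6928, next y-line at t=0.7800; Δt_x=1.1547, Δt_y=2.0000
    x: enter (4,3) at t=0.6928
    y: enter (4,4) at t=0.7800
    x: enter (5,4) at t=1.8475 ← occupied
  → r_4 = 1.8475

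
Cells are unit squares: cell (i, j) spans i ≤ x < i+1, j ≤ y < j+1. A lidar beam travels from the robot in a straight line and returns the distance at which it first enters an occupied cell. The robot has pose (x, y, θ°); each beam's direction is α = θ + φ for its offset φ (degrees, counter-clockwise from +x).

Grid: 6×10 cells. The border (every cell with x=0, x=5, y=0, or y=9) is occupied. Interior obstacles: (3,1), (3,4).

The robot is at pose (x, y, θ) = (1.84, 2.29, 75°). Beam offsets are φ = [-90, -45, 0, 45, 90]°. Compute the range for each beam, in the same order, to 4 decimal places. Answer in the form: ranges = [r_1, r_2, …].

ranges = [1.2009, 3.6489, 6.9467, 1.6800, 0.8696]

beam 1: φ=-90°, α=345°
  dir = (cos 345°, sin 345°) = (0.9659, -0.2588); from cell (1,2)
  next x-line at t=0.1656, next y-line at t=1.1205; Δt_x=1.0353, Δt_y=3.8637
    x: enter (2,2) at t=0.1656
    y: enter (2,1) at t=1.1205
    x: enter (3,1) at t=1.2009 ← occupied
  → r_1 = 1.2009
beam 2: φ=-45°, α=30°
  dir = (cos 30°, sin 30°) = (0.8660, 0.5000); from cell (1,2)
  next x-line at t=0.1848, next y-line at t=1.4200; Δt_x=1.1547, Δt_y=2.0000
    x: enter (2,2) at t=0.1848
    x: enter (3,2) at t=1.3395
    y: enter (3,3) at t=1.4200
    x: enter (4,3) at t=2.4942
    y: enter (4,4) at t=3.4200
    x: enter (5,4) at t=3.6489 ← occupied
  → r_2 = 3.6489
beam 3: φ=0°, α=75°
  dir = (cos 75°, sin 75°) = (0.2588, 0.9659); from cell (1,2)
  next x-line at t=0.6182, next y-line at t=0.7350; Δt_x=3.8637, Δt_y=1.0353
    x: enter (2,2) at t=0.6182
    y: enter (2,3) at t=0.7350
    y: enter (2,4) at t=1.7703
    y: enter (2,5) at t=2.8056
    y: enter (2,6) at t=3.8409
    x: enter (3,6) at t=4.4819
    y: enter (3,7) at t=4.8762
    y: enter (3,8) at t=5.9114
    y: enter (3,9) at t=6.9467 ← occupied
  → r_3 = 6.9467
beam 4: φ=45°, α=120°
  dir = (cos 120°, sin 120°) = (-0.5000, 0.8660); from cell (1,2)
  next x-line at t=1.6800, next y-line at t=0.8198; Δt_x=2.0000, Δt_y=1.1547
    y: enter (1,3) at t=0.8198
    x: enter (0,3) at t=1.6800 ← occupied
  → r_4 = 1.6800
beam 5: φ=90°, α=165°
  dir = (cos 165°, sin 165°) = (-0.9659, 0.2588); from cell (1,2)
  next x-line at t=0.8696, next y-line at t=2.7432; Δt_x=1.0353, Δt_y=3.8637
    x: enter (0,2) at t=0.8696 ← occupied
  → r_5 = 0.8696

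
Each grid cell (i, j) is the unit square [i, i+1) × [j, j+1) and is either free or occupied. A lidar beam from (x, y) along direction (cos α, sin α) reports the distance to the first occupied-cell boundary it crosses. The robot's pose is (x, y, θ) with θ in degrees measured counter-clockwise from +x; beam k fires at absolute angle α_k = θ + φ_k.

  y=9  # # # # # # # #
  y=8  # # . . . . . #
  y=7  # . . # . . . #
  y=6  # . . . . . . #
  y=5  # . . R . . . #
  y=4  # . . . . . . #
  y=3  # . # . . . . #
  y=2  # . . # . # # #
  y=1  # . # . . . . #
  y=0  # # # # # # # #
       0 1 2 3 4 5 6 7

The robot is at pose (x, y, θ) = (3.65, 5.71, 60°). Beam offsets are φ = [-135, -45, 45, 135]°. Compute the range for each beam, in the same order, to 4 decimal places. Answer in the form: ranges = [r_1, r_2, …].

beam 1: φ=-135°, α=285°
  d=(0.2588,-0.9659)  start (3,5)  tX=1.3523 tY=0.7350  stride 1/|dx|=3.8637 1/|dy|=1.0353
    cross y-line → (3,4), t=0.7350
    cross x-line → (4,4), t=1.3523
    cross y-line → (4,3), t=1.7703
    cross y-line → (4,2), t=2.8056
    cross y-line → (4,1), t=3.8409
    cross y-line → (4,0), t=4.8762 (wall)
  → r_1 = 4.8762
beam 2: φ=-45°, α=15°
  d=(0.9659,0.2588)  start (3,5)  tX=0.3623 tY=1.1205  stride 1/|dx|=1.0353 1/|dy|=3.8637
    cross x-line → (4,5), t=0.3623
    cross y-line → (4,6), t=1.1205
    cross x-line → (5,6), t=1.3976
    cross x-line → (6,6), t=2.4329
    cross x-line → (7,6), t=3.4682 (wall)
  → r_2 = 3.4682
beam 3: φ=45°, α=105°
  d=(-0.2588,0.9659)  start (3,5)  tX=2.5114 tY=0.3002  stride 1/|dx|=3.8637 1/|dy|=1.0353
    cross y-line → (3,6), t=0.3002
    cross y-line → (3,7), t=1.3355 (wall)
  → r_3 = 1.3355
beam 4: φ=135°, α=195°
  d=(-0.9659,-0.2588)  start (3,5)  tX=0.6729 tY=2.7432  stride 1/|dx|=1.0353 1/|dy|=3.8637
    cross x-line → (2,5), t=0.6729
    cross x-line → (1,5), t=1.7082
    cross y-line → (1,4), t=2.7432
    cross x-line → (0,4), t=2.7435 (wall)
  → r_4 = 2.7435

ranges = [4.8762, 3.4682, 1.3355, 2.7435]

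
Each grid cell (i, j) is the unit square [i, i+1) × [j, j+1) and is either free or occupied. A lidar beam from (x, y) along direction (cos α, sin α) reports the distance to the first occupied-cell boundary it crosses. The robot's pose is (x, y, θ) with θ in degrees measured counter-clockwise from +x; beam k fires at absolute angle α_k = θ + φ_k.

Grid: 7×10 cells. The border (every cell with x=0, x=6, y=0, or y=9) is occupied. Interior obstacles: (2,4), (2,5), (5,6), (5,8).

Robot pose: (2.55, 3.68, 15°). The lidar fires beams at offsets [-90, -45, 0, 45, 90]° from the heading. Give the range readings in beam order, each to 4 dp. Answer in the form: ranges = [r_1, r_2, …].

beam 1: φ=-90°, α=285°
  dir = (cos 285°, sin 285°) = (0.2588, -0.9659); from cell (2,3)
  next x-line at t=1.7387, next y-line at t=0.7040; Δt_x=3.8637, Δt_y=1.0353
    y: enter (2,2) at t=0.7040
    x: enter (3,2) at t=1.7387
    y: enter (3,1) at t=1.7393
    y: enter (3,0) at t=2.7745 ← occupied
  → r_1 = 2.7745
beam 2: φ=-45°, α=330°
  dir = (cos 330°, sin 330°) = (0.8660, -0.5000); from cell (2,3)
  next x-line at t=0.5196, next y-line at t=1.3600; Δt_x=1.1547, Δt_y=2.0000
    x: enter (3,3) at t=0.5196
    y: enter (3,2) at t=1.3600
    x: enter (4,2) at t=1.6743
    x: enter (5,2) at t=2.8290
    y: enter (5,1) at t=3.3600
    x: enter (6,1) at t=3.9837 ← occupied
  → r_2 = 3.9837
beam 3: φ=0°, α=15°
  dir = (cos 15°, sin 15°) = (0.9659, 0.2588); from cell (2,3)
  next x-line at t=0.4659, next y-line at t=1.2364; Δt_x=1.0353, Δt_y=3.8637
    x: enter (3,3) at t=0.4659
    y: enter (3,4) at t=1.2364
    x: enter (4,4) at t=1.5012
    x: enter (5,4) at t=2.5364
    x: enter (6,4) at t=3.5717 ← occupied
  → r_3 = 3.5717
beam 4: φ=45°, α=60°
  dir = (cos 60°, sin 60°) = (0.5000, 0.8660); from cell (2,3)
  next x-line at t=0.9000, next y-line at t=0.3695; Δt_x=2.0000, Δt_y=1.1547
    y: enter (2,4) at t=0.3695 ← occupied
  → r_4 = 0.3695
beam 5: φ=90°, α=105°
  dir = (cos 105°, sin 105°) = (-0.2588, 0.9659); from cell (2,3)
  next x-line at t=2.1250, next y-line at t=0.3313; Δt_x=3.8637, Δt_y=1.0353
    y: enter (2,4) at t=0.3313 ← occupied
  → r_5 = 0.3313

ranges = [2.7745, 3.9837, 3.5717, 0.3695, 0.3313]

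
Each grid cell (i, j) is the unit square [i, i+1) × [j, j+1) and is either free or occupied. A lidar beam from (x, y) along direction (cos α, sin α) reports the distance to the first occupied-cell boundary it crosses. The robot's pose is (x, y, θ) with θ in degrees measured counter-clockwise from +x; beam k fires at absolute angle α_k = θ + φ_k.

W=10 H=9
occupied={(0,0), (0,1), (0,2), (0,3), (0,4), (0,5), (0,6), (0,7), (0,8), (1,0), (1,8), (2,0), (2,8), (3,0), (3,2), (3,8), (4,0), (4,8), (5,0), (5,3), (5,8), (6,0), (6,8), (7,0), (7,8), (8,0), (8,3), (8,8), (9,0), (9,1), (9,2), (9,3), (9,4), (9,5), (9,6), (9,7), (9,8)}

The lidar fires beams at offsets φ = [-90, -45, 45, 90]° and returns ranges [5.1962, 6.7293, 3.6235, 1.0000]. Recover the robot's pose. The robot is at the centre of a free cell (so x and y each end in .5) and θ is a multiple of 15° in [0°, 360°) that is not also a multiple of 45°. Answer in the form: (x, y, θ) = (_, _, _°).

(x, y, θ) = (5.5, 7.5, 300°)

Candidates: 53 free-cell centres × 16 headings = 848 poses. Raycast each; keep the one whose scan matches to 4 dp.
  (5.5, 5.5, 120°): beam 1 = 4.0415 ≠ 5.1962 ✗
  (6.5, 2.5, 210°): beam 1 = 1.0000 ≠ 5.1962 ✗
  (1.5, 5.5, 300°): beam 1 = 0.5774 ≠ 5.1962 ✗
  (4.5, 5.5, 120°): beam 1 = 5.0000 ≠ 5.1962 ✗
  …
  (5.5, 7.5, 300°): r_1=5.1962, r_2=6.7293, r_3=3.6235, r_4=1.0000 — all match ✓
Only this pose fits every beam.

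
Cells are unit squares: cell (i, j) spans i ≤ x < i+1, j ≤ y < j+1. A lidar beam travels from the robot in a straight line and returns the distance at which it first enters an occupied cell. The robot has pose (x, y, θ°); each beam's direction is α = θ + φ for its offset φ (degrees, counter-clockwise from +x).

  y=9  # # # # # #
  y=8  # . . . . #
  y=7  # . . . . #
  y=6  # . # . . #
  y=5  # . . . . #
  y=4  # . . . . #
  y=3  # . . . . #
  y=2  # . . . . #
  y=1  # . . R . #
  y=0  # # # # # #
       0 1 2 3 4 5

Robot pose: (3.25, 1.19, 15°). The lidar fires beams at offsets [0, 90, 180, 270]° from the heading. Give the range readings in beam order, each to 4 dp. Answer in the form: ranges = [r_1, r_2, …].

ranges = [1.8117, 8.0855, 0.7341, 0.1967]

beam 1: φ=0°, α=15°
  d=(0.9659,0.2588)  start (3,1)  tX=0.7765 tY=3.1296  stride 1/|dx|=1.0353 1/|dy|=3.8637
    cross x-line → (4,1), t=0.7765
    cross x-line → (5,1), t=1.8117 (wall)
  → r_1 = 1.8117
beam 2: φ=90°, α=105°
  d=(-0.2588,0.9659)  start (3,1)  tX=0.9659 tY=0.8386  stride 1/|dx|=3.8637 1/|dy|=1.0353
    cross y-line → (3,2), t=0.8386
    cross x-line → (2,2), t=0.9659
    cross y-line → (2,3), t=1.8738
    cross y-line → (2,4), t=2.9091
    cross y-line → (2,5), t=3.9444
    cross x-line → (1,5), t=4.8296
    cross y-line → (1,6), t=4.9797
    cross y-line → (1,7), t=6.0150
    cross y-line → (1,8), t=7.0502
    cross y-line → (1,9), t=8.0855 (wall)
  → r_2 = 8.0855
beam 3: φ=180°, α=195°
  d=(-0.9659,-0.2588)  start (3,1)  tX=0.2588 tY=0.7341  stride 1/|dx|=1.0353 1/|dy|=3.8637
    cross x-line → (2,1), t=0.2588
    cross y-line → (2,0), t=0.7341 (wall)
  → r_3 = 0.7341
beam 4: φ=270°, α=285°
  d=(0.2588,-0.9659)  start (3,1)  tX=2.8978 tY=0.1967  stride 1/|dx|=3.8637 1/|dy|=1.0353
    cross y-line → (3,0), t=0.1967 (wall)
  → r_4 = 0.1967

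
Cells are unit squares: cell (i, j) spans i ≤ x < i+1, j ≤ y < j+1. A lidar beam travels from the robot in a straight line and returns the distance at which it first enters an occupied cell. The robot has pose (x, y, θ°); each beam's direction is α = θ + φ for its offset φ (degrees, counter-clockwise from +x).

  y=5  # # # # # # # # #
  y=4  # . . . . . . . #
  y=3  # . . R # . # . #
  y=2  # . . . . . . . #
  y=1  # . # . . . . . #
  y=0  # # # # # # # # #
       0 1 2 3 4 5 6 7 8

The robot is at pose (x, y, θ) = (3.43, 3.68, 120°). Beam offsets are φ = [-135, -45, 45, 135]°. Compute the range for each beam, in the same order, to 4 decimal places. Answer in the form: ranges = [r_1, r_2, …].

ranges = [0.5901, 1.3666, 2.5157, 1.7393]

beam 1: φ=-135°, α=345°
  d=(0.9659,-0.2588)  start (3,3)  tX=0.5901 tY=2.6273  stride 1/|dx|=1.0353 1/|dy|=3.8637
    cross x-line → (4,3), t=0.5901 (wall)
  → r_1 = 0.5901
beam 2: φ=-45°, α=75°
  d=(0.2588,0.9659)  start (3,3)  tX=2.2023 tY=0.3313  stride 1/|dx|=3.8637 1/|dy|=1.0353
    cross y-line → (3,4), t=0.3313
    cross y-line → (3,5), t=1.3666 (wall)
  → r_2 = 1.3666
beam 3: φ=45°, α=165°
  d=(-0.9659,0.2588)  start (3,3)  tX=0.4452 tY=1.2364  stride 1/|dx|=1.0353 1/|dy|=3.8637
    cross x-line → (2,3), t=0.4452
    cross y-line → (2,4), t=1.2364
    cross x-line → (1,4), t=1.4804
    cross x-line → (0,4), t=2.5157 (wall)
  → r_3 = 2.5157
beam 4: φ=135°, α=255°
  d=(-0.2588,-0.9659)  start (3,3)  tX=1.6614 tY=0.7040  stride 1/|dx|=3.8637 1/|dy|=1.0353
    cross y-line → (3,2), t=0.7040
    cross x-line → (2,2), t=1.6614
    cross y-line → (2,1), t=1.7393 (wall)
  → r_4 = 1.7393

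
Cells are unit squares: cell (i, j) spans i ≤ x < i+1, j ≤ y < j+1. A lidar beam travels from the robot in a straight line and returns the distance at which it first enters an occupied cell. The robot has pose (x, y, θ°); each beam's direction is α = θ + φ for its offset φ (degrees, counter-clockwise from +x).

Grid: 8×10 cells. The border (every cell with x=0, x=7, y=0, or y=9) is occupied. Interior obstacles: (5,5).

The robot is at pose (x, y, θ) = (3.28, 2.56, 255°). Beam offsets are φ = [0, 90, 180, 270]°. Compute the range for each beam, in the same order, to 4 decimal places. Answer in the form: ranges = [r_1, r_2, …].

ranges = [1.6150, 3.8512, 6.6672, 2.3604]

beam 1: φ=0°, α=255°
  direction (-0.2588, -0.9659); cell (3,2); t to first gridline: x 1.0818, y 0.5798 (then +3.8637 / +1.0353)
    (3,1) via y @ 0.5798
    (2,1) via x @ 1.0818
    (2,0) via y @ 1.6150  # hit
  → r_1 = 1.6150
beam 2: φ=90°, α=345°
  direction (0.9659, -0.2588); cell (3,2); t to first gridline: x 0.7454, y 2.1637 (then +1.0353 / +3.8637)
    (4,2) via x @ 0.7454
    (5,2) via x @ 1.7807
    (5,1) via y @ 2.1637
    (6,1) via x @ 2.8160
    (7,1) via x @ 3.8512  # hit
  → r_2 = 3.8512
beam 3: φ=180°, α=75°
  direction (0.2588, 0.9659); cell (3,2); t to first gridline: x 2.7819, y 0.4555 (then +3.8637 / +1.0353)
    (3,3) via y @ 0.4555
    (3,4) via y @ 1.4908
    (3,5) via y @ 2.5261
    (4,5) via x @ 2.7819
    (4,6) via y @ 3.5614
    (4,7) via y @ 4.5966
    (4,8) via y @ 5.6319
    (5,8) via x @ 6.6456
    (5,9) via y @ 6.6672  # hit
  → r_3 = 6.6672
beam 4: φ=270°, α=165°
  direction (-0.9659, 0.2588); cell (3,2); t to first gridline: x 0.2899, y 1.7000 (then +1.0353 / +3.8637)
    (2,2) via x @ 0.2899
    (1,2) via x @ 1.3252
    (1,3) via y @ 1.7000
    (0,3) via x @ 2.3604  # hit
  → r_4 = 2.3604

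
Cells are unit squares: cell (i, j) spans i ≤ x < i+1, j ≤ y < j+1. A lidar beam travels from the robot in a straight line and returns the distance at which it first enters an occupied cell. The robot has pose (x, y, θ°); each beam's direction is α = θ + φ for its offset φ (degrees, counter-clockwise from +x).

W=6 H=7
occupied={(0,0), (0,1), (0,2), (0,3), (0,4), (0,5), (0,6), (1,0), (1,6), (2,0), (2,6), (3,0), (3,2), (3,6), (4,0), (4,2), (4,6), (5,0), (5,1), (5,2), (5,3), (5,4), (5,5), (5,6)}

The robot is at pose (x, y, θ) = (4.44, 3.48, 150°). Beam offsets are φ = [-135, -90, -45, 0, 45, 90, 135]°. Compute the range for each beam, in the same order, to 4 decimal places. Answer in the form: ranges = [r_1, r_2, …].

beam 1: φ=-135°, α=15°
  cosα=0.9659 sinα=0.2588 | (4,3) | tMaxX 0.5798 tMaxY 2.0091 | tΔX 1.0353 tΔY 3.8637
    t=0.5798 [x] (5,3) — stop
  → r_1 = 0.5798
beam 2: φ=-90°, α=60°
  cosα=0.5000 sinα=0.8660 | (4,3) | tMaxX 1.1200 tMaxY 0.6004 | tΔX 2.0000 tΔY 1.1547
    t=0.6004 [y] (4,4)
    t=1.1200 [x] (5,4) — stop
  → r_2 = 1.1200
beam 3: φ=-45°, α=105°
  cosα=-0.2588 sinα=0.9659 | (4,3) | tMaxX 1.7000 tMaxY 0.5383 | tΔX 3.8637 tΔY 1.0353
    t=0.5383 [y] (4,4)
    t=1.5736 [y] (4,5)
    t=1.7000 [x] (3,5)
    t=2.6089 [y] (3,6) — stop
  → r_3 = 2.6089
beam 4: φ=0°, α=150°
  cosα=-0.8660 sinα=0.5000 | (4,3) | tMaxX 0.5081 tMaxY 1.0400 | tΔX 1.1547 tΔY 2.0000
    t=0.5081 [x] (3,3)
    t=1.0400 [y] (3,4)
    t=1.6628 [x] (2,4)
    t=2.8175 [x] (1,4)
    t=3.0400 [y] (1,5)
    t=3.9722 [x] (0,5) — stop
  → r_4 = 3.9722
beam 5: φ=45°, α=195°
  cosα=-0.9659 sinα=-0.2588 | (4,3) | tMaxX 0.4555 tMaxY 1.8546 | tΔX 1.0353 tΔY 3.8637
    t=0.4555 [x] (3,3)
    t=1.4908 [x] (2,3)
    t=1.8546 [y] (2,2)
    t=2.5261 [x] (1,2)
    t=3.5614 [x] (0,2) — stop
  → r_5 = 3.5614
beam 6: φ=90°, α=240°
  cosα=-0.5000 sinα=-0.8660 | (4,3) | tMaxX 0.8800 tMaxY 0.5543 | tΔX 2.0000 tΔY 1.1547
    t=0.5543 [y] (4,2) — stop
  → r_6 = 0.5543
beam 7: φ=135°, α=285°
  cosα=0.2588 sinα=-0.9659 | (4,3) | tMaxX 2.1637 tMaxY 0.4969 | tΔX 3.8637 tΔY 1.0353
    t=0.4969 [y] (4,2) — stop
  → r_7 = 0.4969

ranges = [0.5798, 1.1200, 2.6089, 3.9722, 3.5614, 0.5543, 0.4969]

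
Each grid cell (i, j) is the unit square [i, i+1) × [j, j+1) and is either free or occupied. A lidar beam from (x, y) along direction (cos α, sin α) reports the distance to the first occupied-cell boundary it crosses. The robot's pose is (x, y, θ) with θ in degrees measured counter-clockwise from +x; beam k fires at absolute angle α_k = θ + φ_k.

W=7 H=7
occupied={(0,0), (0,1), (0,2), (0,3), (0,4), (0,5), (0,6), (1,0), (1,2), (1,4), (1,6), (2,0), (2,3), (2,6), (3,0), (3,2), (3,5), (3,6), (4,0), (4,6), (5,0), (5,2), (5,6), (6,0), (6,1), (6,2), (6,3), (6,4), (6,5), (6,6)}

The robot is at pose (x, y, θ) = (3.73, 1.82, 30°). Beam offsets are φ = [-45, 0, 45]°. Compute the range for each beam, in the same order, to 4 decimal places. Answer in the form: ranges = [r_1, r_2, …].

ranges = [2.3501, 1.4665, 0.1863]

beam 1: φ=-45°, α=345°
  dir = (cos 345°, sin 345°) = (0.9659, -0.2588); from cell (3,1)
  next x-line at t=0.2795, next y-line at t=3.1682; Δt_x=1.0353, Δt_y=3.8637
    x: enter (4,1) at t=0.2795
    x: enter (5,1) at t=1.3148
    x: enter (6,1) at t=2.3501 ← occupied
  → r_1 = 2.3501
beam 2: φ=0°, α=30°
  dir = (cos 30°, sin 30°) = (0.8660, 0.5000); from cell (3,1)
  next x-line at t=0.3118, next y-line at t=0.3600; Δt_x=1.1547, Δt_y=2.0000
    x: enter (4,1) at t=0.3118
    y: enter (4,2) at t=0.3600
    x: enter (5,2) at t=1.4665 ← occupied
  → r_2 = 1.4665
beam 3: φ=45°, α=75°
  dir = (cos 75°, sin 75°) = (0.2588, 0.9659); from cell (3,1)
  next x-line at t=1.0432, next y-line at t=0.1863; Δt_x=3.8637, Δt_y=1.0353
    y: enter (3,2) at t=0.1863 ← occupied
  → r_3 = 0.1863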